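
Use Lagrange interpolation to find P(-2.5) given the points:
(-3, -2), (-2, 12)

Lagrange interpolation formula:
P(x) = Σ yᵢ × Lᵢ(x)
where Lᵢ(x) = Π_{j≠i} (x - xⱼ)/(xᵢ - xⱼ)

L_0(-2.5) = (-2.5 - (-2))/(-3 - (-2)) = 0.500000
L_1(-2.5) = (-2.5 - (-3))/(-2 - (-3)) = 0.500000

P(-2.5) = (-2)×L_0(-2.5) + 12×L_1(-2.5)
P(-2.5) = 5.000000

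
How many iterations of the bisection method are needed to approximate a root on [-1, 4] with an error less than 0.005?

We need (b-a)/2^n ≤ 0.005
(4 - (-1))/2^n ≤ 0.005
5/2^n ≤ 0.005
2^n ≥ 1000
n ≥ log₂(1000) = 9.97
n ≥ 10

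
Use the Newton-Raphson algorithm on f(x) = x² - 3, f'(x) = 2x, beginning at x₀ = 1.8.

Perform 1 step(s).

f(x) = x² - 3
f'(x) = 2x
x₀ = 1.8

Newton-Raphson formula: x_{n+1} = x_n - f(x_n)/f'(x_n)

Iteration 1:
  f(1.800000) = 0.240000
  f'(1.800000) = 3.600000
  x_1 = 1.800000 - 0.240000/3.600000 = 1.733333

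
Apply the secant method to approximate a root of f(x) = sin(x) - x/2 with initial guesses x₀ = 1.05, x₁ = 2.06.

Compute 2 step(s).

f(x) = sin(x) - x/2
x₀ = 1.05, x₁ = 2.06

Secant formula: x_{n+1} = x_n - f(x_n)(x_n - x_{n-1})/(f(x_n) - f(x_{n-1}))

Iteration 1:
  f(1.050000) = 0.342423
  f(2.060000) = -0.147293
  x_2 = 2.060000 - (-0.147293)×(2.060000 - 1.050000)/(-0.147293 - 0.342423)
       = 1.756221
Iteration 2:
  f(2.060000) = -0.147293
  f(1.756221) = 0.104748
  x_3 = 1.756221 - 0.104748×(1.756221 - 2.060000)/(0.104748 - (-0.147293))
       = 1.882471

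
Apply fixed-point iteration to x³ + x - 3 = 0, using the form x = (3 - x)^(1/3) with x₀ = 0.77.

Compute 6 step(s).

Equation: x³ + x - 3 = 0
Fixed-point form: x = (3 - x)^(1/3)
x₀ = 0.77

x_1 = g(0.770000) = 1.306477
x_2 = g(1.306477) = 1.191966
x_3 = g(1.191966) = 1.218248
x_4 = g(1.218248) = 1.212316
x_5 = g(1.212316) = 1.213660
x_6 = g(1.213660) = 1.213356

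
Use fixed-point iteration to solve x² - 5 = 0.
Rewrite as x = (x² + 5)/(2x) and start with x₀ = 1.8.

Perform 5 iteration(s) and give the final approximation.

Equation: x² - 5 = 0
Fixed-point form: x = (x² + 5)/(2x)
x₀ = 1.8

x_1 = g(1.800000) = 2.288889
x_2 = g(2.288889) = 2.236677
x_3 = g(2.236677) = 2.236068
x_4 = g(2.236068) = 2.236068
x_5 = g(2.236068) = 2.236068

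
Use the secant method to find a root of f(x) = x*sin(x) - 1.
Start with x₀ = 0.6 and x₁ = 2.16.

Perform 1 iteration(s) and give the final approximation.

f(x) = x*sin(x) - 1
x₀ = 0.6, x₁ = 2.16

Secant formula: x_{n+1} = x_n - f(x_n)(x_n - x_{n-1})/(f(x_n) - f(x_{n-1}))

Iteration 1:
  f(0.600000) = -0.661215
  f(2.160000) = 0.795788
  x_2 = 2.160000 - 0.795788×(2.160000 - 0.600000)/(0.795788 - (-0.661215))
       = 1.307957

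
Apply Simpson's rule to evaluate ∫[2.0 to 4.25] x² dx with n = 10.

f(x) = x²
a = 2.0, b = 4.25, n = 10
h = (b - a)/n = 0.225000

Simpson's rule: (h/3)[f(x₀) + 4f(x₁) + 2f(x₂) + ... + f(xₙ)]

x_0 = 2.0000, f(x_0) = 4.000000, coefficient = 1
x_1 = 2.2250, f(x_1) = 4.950625, coefficient = 4
x_2 = 2.4500, f(x_2) = 6.002500, coefficient = 2
x_3 = 2.6750, f(x_3) = 7.155625, coefficient = 4
x_4 = 2.9000, f(x_4) = 8.410000, coefficient = 2
x_5 = 3.1250, f(x_5) = 9.765625, coefficient = 4
x_6 = 3.3500, f(x_6) = 11.222500, coefficient = 2
x_7 = 3.5750, f(x_7) = 12.780625, coefficient = 4
x_8 = 3.8000, f(x_8) = 14.440000, coefficient = 2
x_9 = 4.0250, f(x_9) = 16.200625, coefficient = 4
x_10 = 4.2500, f(x_10) = 18.062500, coefficient = 1

I ≈ (0.225000/3) × 305.625000 = 22.921875
Exact value: 22.921875
Error: 0.000000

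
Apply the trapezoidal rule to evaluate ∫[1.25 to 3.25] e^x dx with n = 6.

f(x) = e^x
a = 1.25, b = 3.25, n = 6
h = (b - a)/n = 0.333333

Trapezoidal rule: (h/2)[f(x₀) + 2f(x₁) + 2f(x₂) + ... + f(xₙ)]

x_0 = 1.2500, f(x_0) = 3.490343, coefficient = 1
x_1 = 1.5833, f(x_1) = 4.871166, coefficient = 2
x_2 = 1.9167, f(x_2) = 6.798260, coefficient = 2
x_3 = 2.2500, f(x_3) = 9.487736, coefficient = 2
x_4 = 2.5833, f(x_4) = 13.241202, coefficient = 2
x_5 = 2.9167, f(x_5) = 18.479586, coefficient = 2
x_6 = 3.2500, f(x_6) = 25.790340, coefficient = 1

I ≈ (0.333333/2) × 135.036582 = 22.506097
Exact value: 22.299997
Error: 0.206100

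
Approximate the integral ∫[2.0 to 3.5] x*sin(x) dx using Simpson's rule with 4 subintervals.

f(x) = x*sin(x)
a = 2.0, b = 3.5, n = 4
h = (b - a)/n = 0.375000

Simpson's rule: (h/3)[f(x₀) + 4f(x₁) + 2f(x₂) + ... + f(xₙ)]

x_0 = 2.0000, f(x_0) = 1.818595, coefficient = 1
x_1 = 2.3750, f(x_1) = 1.647502, coefficient = 4
x_2 = 2.7500, f(x_2) = 1.049568, coefficient = 2
x_3 = 3.1250, f(x_3) = 0.051850, coefficient = 4
x_4 = 3.5000, f(x_4) = -1.227741, coefficient = 1

I ≈ (0.375000/3) × 9.487395 = 1.185924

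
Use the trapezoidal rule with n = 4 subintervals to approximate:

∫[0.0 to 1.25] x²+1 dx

f(x) = x²+1
a = 0.0, b = 1.25, n = 4
h = (b - a)/n = 0.312500

Trapezoidal rule: (h/2)[f(x₀) + 2f(x₁) + 2f(x₂) + ... + f(xₙ)]

x_0 = 0.0000, f(x_0) = 1.000000, coefficient = 1
x_1 = 0.3125, f(x_1) = 1.097656, coefficient = 2
x_2 = 0.6250, f(x_2) = 1.390625, coefficient = 2
x_3 = 0.9375, f(x_3) = 1.878906, coefficient = 2
x_4 = 1.2500, f(x_4) = 2.562500, coefficient = 1

I ≈ (0.312500/2) × 12.296875 = 1.921387
Exact value: 1.901042
Error: 0.020345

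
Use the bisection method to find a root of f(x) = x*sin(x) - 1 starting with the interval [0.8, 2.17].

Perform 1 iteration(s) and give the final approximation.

f(x) = x*sin(x) - 1
Initial interval: [0.8, 2.17]

Iteration 1:
  c_1 = (0.800000 + 2.170000)/2 = 1.485000
  f(c_1) = f(1.485000) = 0.479538
  f(a) × f(c) < 0, new interval: [0.800000, 1.485000]

After 1 iteration(s), the approximation is c_1 = 1.485000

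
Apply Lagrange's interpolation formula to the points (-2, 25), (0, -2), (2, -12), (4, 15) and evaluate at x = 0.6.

Lagrange interpolation formula:
P(x) = Σ yᵢ × Lᵢ(x)
where Lᵢ(x) = Π_{j≠i} (x - xⱼ)/(xᵢ - xⱼ)

L_0(0.6) = (0.6 - 0)/(-2 - 0) × (0.6 - 2)/(-2 - 2) × (0.6 - 4)/(-2 - 4) = -0.059500
L_1(0.6) = (0.6 - (-2))/(0 - (-2)) × (0.6 - 2)/(0 - 2) × (0.6 - 4)/(0 - 4) = 0.773500
L_2(0.6) = (0.6 - (-2))/(2 - (-2)) × (0.6 - 0)/(2 - 0) × (0.6 - 4)/(2 - 4) = 0.331500
L_3(0.6) = (0.6 - (-2))/(4 - (-2)) × (0.6 - 0)/(4 - 0) × (0.6 - 2)/(4 - 2) = -0.045500

P(0.6) = 25×L_0(0.6) + (-2)×L_1(0.6) + (-12)×L_2(0.6) + 15×L_3(0.6)
P(0.6) = -7.695000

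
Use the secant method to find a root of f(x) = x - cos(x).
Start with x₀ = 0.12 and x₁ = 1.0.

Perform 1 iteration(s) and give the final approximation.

f(x) = x - cos(x)
x₀ = 0.12, x₁ = 1.0

Secant formula: x_{n+1} = x_n - f(x_n)(x_n - x_{n-1})/(f(x_n) - f(x_{n-1}))

Iteration 1:
  f(0.120000) = -0.872809
  f(1.000000) = 0.459698
  x_2 = 1.000000 - 0.459698×(1.000000 - 0.120000)/(0.459698 - (-0.872809))
       = 0.696411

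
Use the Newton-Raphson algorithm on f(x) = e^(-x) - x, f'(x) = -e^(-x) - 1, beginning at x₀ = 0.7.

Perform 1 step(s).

f(x) = e^(-x) - x
f'(x) = -e^(-x) - 1
x₀ = 0.7

Newton-Raphson formula: x_{n+1} = x_n - f(x_n)/f'(x_n)

Iteration 1:
  f(0.700000) = -0.203415
  f'(0.700000) = -1.496585
  x_1 = 0.700000 - (-0.203415)/(-1.496585) = 0.564081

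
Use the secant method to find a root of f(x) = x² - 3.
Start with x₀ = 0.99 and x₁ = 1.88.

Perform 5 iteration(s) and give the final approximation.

f(x) = x² - 3
x₀ = 0.99, x₁ = 1.88

Secant formula: x_{n+1} = x_n - f(x_n)(x_n - x_{n-1})/(f(x_n) - f(x_{n-1}))

Iteration 1:
  f(0.990000) = -2.019900
  f(1.880000) = 0.534400
  x_2 = 1.880000 - 0.534400×(1.880000 - 0.990000)/(0.534400 - (-2.019900))
       = 1.693798
Iteration 2:
  f(1.880000) = 0.534400
  f(1.693798) = -0.131049
  x_3 = 1.693798 - (-0.131049)×(1.693798 - 1.880000)/(-0.131049 - 0.534400)
       = 1.730467
Iteration 3:
  f(1.693798) = -0.131049
  f(1.730467) = -0.005483
  x_4 = 1.730467 - (-0.005483)×(1.730467 - 1.693798)/(-0.005483 - (-0.131049))
       = 1.732068
Iteration 4:
  f(1.730467) = -0.005483
  f(1.732068) = 0.000061
  x_5 = 1.732068 - 0.000061×(1.732068 - 1.730467)/(0.000061 - (-0.005483))
       = 1.732051
Iteration 5:
  f(1.732068) = 0.000061
  f(1.732051) = 0.000000
  x_6 = 1.732051 - 0.000000×(1.732051 - 1.732068)/(0.000000 - 0.000061)
       = 1.732051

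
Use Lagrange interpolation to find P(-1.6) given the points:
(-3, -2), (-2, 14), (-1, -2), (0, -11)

Lagrange interpolation formula:
P(x) = Σ yᵢ × Lᵢ(x)
where Lᵢ(x) = Π_{j≠i} (x - xⱼ)/(xᵢ - xⱼ)

L_0(-1.6) = (-1.6 - (-2))/(-3 - (-2)) × (-1.6 - (-1))/(-3 - (-1)) × (-1.6 - 0)/(-3 - 0) = -0.064000
L_1(-1.6) = (-1.6 - (-3))/(-2 - (-3)) × (-1.6 - (-1))/(-2 - (-1)) × (-1.6 - 0)/(-2 - 0) = 0.672000
L_2(-1.6) = (-1.6 - (-3))/(-1 - (-3)) × (-1.6 - (-2))/(-1 - (-2)) × (-1.6 - 0)/(-1 - 0) = 0.448000
L_3(-1.6) = (-1.6 - (-3))/(0 - (-3)) × (-1.6 - (-2))/(0 - (-2)) × (-1.6 - (-1))/(0 - (-1)) = -0.056000

P(-1.6) = (-2)×L_0(-1.6) + 14×L_1(-1.6) + (-2)×L_2(-1.6) + (-11)×L_3(-1.6)
P(-1.6) = 9.256000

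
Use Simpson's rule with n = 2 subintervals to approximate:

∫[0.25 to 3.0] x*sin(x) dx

f(x) = x*sin(x)
a = 0.25, b = 3.0, n = 2
h = (b - a)/n = 1.375000

Simpson's rule: (h/3)[f(x₀) + 4f(x₁) + 2f(x₂) + ... + f(xₙ)]

x_0 = 0.2500, f(x_0) = 0.061851, coefficient = 1
x_1 = 1.6250, f(x_1) = 1.622613, coefficient = 4
x_2 = 3.0000, f(x_2) = 0.423360, coefficient = 1

I ≈ (1.375000/3) × 6.975665 = 3.197180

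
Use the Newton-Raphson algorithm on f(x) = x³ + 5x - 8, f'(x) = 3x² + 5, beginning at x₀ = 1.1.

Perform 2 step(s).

f(x) = x³ + 5x - 8
f'(x) = 3x² + 5
x₀ = 1.1

Newton-Raphson formula: x_{n+1} = x_n - f(x_n)/f'(x_n)

Iteration 1:
  f(1.100000) = -1.169000
  f'(1.100000) = 8.630000
  x_1 = 1.100000 - (-1.169000)/8.630000 = 1.235458
Iteration 2:
  f(1.235458) = 0.063036
  f'(1.235458) = 9.579067
  x_2 = 1.235458 - 0.063036/9.579067 = 1.228877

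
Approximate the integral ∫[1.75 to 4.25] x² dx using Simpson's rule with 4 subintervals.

f(x) = x²
a = 1.75, b = 4.25, n = 4
h = (b - a)/n = 0.625000

Simpson's rule: (h/3)[f(x₀) + 4f(x₁) + 2f(x₂) + ... + f(xₙ)]

x_0 = 1.7500, f(x_0) = 3.062500, coefficient = 1
x_1 = 2.3750, f(x_1) = 5.640625, coefficient = 4
x_2 = 3.0000, f(x_2) = 9.000000, coefficient = 2
x_3 = 3.6250, f(x_3) = 13.140625, coefficient = 4
x_4 = 4.2500, f(x_4) = 18.062500, coefficient = 1

I ≈ (0.625000/3) × 114.250000 = 23.802083
Exact value: 23.802083
Error: 0.000000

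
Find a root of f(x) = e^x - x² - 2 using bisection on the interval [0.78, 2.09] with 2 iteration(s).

f(x) = e^x - x² - 2
Initial interval: [0.78, 2.09]

Iteration 1:
  c_1 = (0.780000 + 2.090000)/2 = 1.435000
  f(c_1) = f(1.435000) = 0.140420
  f(a) × f(c) < 0, new interval: [0.780000, 1.435000]
Iteration 2:
  c_2 = (0.780000 + 1.435000)/2 = 1.107500
  f(c_2) = f(1.107500) = -0.199774
  f(a) × f(c) ≥ 0, new interval: [1.107500, 1.435000]

After 2 iteration(s), the approximation is c_2 = 1.107500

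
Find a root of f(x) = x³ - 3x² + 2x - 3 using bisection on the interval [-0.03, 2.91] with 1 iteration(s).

f(x) = x³ - 3x² + 2x - 3
Initial interval: [-0.03, 2.91]

Iteration 1:
  c_1 = (-0.030000 + 2.910000)/2 = 1.440000
  f(c_1) = f(1.440000) = -3.354816
  f(a) × f(c) ≥ 0, new interval: [1.440000, 2.910000]

After 1 iteration(s), the approximation is c_1 = 1.440000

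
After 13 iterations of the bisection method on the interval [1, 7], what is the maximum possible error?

Bisection error bound: |error| ≤ (b-a)/2^n
|error| ≤ (7 - 1)/2^13 = 6/2^13
|error| ≤ 0.0007324219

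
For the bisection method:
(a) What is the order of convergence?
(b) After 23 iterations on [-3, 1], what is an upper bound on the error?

(a) Bisection has linear (order 1) convergence; the error is halved each step.

(b) Error bound = (b-a)/2^n = (1 - (-3))/2^{23}
    = 4/2^{23}

(a) 1 (linear); (b) error ≤ 4.77e-07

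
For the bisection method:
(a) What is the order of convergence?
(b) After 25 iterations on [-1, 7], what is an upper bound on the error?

(a) Bisection has linear (order 1) convergence; the error is halved each step.

(b) Error bound = (b-a)/2^n = (7 - (-1))/2^{25}
    = 8/2^{25}

(a) 1 (linear); (b) error ≤ 2.38e-07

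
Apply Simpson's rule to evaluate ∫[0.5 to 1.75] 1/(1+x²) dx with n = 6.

f(x) = 1/(1+x²)
a = 0.5, b = 1.75, n = 6
h = (b - a)/n = 0.208333

Simpson's rule: (h/3)[f(x₀) + 4f(x₁) + 2f(x₂) + ... + f(xₙ)]

x_0 = 0.5000, f(x_0) = 0.800000, coefficient = 1
x_1 = 0.7083, f(x_1) = 0.665896, coefficient = 4
x_2 = 0.9167, f(x_2) = 0.543396, coefficient = 2
x_3 = 1.1250, f(x_3) = 0.441379, coefficient = 4
x_4 = 1.3333, f(x_4) = 0.360000, coefficient = 2
x_5 = 1.5417, f(x_5) = 0.296144, coefficient = 4
x_6 = 1.7500, f(x_6) = 0.246154, coefficient = 1

I ≈ (0.208333/3) × 8.466623 = 0.587960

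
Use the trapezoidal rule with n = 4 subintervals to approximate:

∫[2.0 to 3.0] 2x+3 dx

f(x) = 2x+3
a = 2.0, b = 3.0, n = 4
h = (b - a)/n = 0.250000

Trapezoidal rule: (h/2)[f(x₀) + 2f(x₁) + 2f(x₂) + ... + f(xₙ)]

x_0 = 2.0000, f(x_0) = 7.000000, coefficient = 1
x_1 = 2.2500, f(x_1) = 7.500000, coefficient = 2
x_2 = 2.5000, f(x_2) = 8.000000, coefficient = 2
x_3 = 2.7500, f(x_3) = 8.500000, coefficient = 2
x_4 = 3.0000, f(x_4) = 9.000000, coefficient = 1

I ≈ (0.250000/2) × 64.000000 = 8.000000
Exact value: 8.000000
Error: 0.000000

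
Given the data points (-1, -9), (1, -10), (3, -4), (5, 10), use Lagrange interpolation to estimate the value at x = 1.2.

Lagrange interpolation formula:
P(x) = Σ yᵢ × Lᵢ(x)
where Lᵢ(x) = Π_{j≠i} (x - xⱼ)/(xᵢ - xⱼ)

L_0(1.2) = (1.2 - 1)/(-1 - 1) × (1.2 - 3)/(-1 - 3) × (1.2 - 5)/(-1 - 5) = -0.028500
L_1(1.2) = (1.2 - (-1))/(1 - (-1)) × (1.2 - 3)/(1 - 3) × (1.2 - 5)/(1 - 5) = 0.940500
L_2(1.2) = (1.2 - (-1))/(3 - (-1)) × (1.2 - 1)/(3 - 1) × (1.2 - 5)/(3 - 5) = 0.104500
L_3(1.2) = (1.2 - (-1))/(5 - (-1)) × (1.2 - 1)/(5 - 1) × (1.2 - 3)/(5 - 3) = -0.016500

P(1.2) = (-9)×L_0(1.2) + (-10)×L_1(1.2) + (-4)×L_2(1.2) + 10×L_3(1.2)
P(1.2) = -9.731500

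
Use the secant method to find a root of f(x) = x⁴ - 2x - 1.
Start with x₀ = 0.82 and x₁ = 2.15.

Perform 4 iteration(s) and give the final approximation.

f(x) = x⁴ - 2x - 1
x₀ = 0.82, x₁ = 2.15

Secant formula: x_{n+1} = x_n - f(x_n)(x_n - x_{n-1})/(f(x_n) - f(x_{n-1}))

Iteration 1:
  f(0.820000) = -2.187878
  f(2.150000) = 16.067506
  x_2 = 2.150000 - 16.067506×(2.150000 - 0.820000)/(16.067506 - (-2.187878))
       = 0.979398
Iteration 2:
  f(2.150000) = 16.067506
  f(0.979398) = -2.038692
  x_3 = 0.979398 - (-2.038692)×(0.979398 - 2.150000)/(-2.038692 - 16.067506)
       = 1.111204
Iteration 3:
  f(0.979398) = -2.038692
  f(1.111204) = -1.697741
  x_4 = 1.111204 - (-1.697741)×(1.111204 - 0.979398)/(-1.697741 - (-2.038692))
       = 1.767521
Iteration 4:
  f(1.111204) = -1.697741
  f(1.767521) = 5.225141
  x_5 = 1.767521 - 5.225141×(1.767521 - 1.111204)/(5.225141 - (-1.697741))
       = 1.272156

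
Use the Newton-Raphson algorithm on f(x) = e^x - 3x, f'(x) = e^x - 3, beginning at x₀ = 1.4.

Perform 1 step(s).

f(x) = e^x - 3x
f'(x) = e^x - 3
x₀ = 1.4

Newton-Raphson formula: x_{n+1} = x_n - f(x_n)/f'(x_n)

Iteration 1:
  f(1.400000) = -0.144800
  f'(1.400000) = 1.055200
  x_1 = 1.400000 - (-0.144800)/1.055200 = 1.537225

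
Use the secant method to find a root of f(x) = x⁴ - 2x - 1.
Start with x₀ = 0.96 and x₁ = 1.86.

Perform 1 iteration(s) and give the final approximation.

f(x) = x⁴ - 2x - 1
x₀ = 0.96, x₁ = 1.86

Secant formula: x_{n+1} = x_n - f(x_n)(x_n - x_{n-1})/(f(x_n) - f(x_{n-1}))

Iteration 1:
  f(0.960000) = -2.070653
  f(1.860000) = 7.248832
  x_2 = 1.860000 - 7.248832×(1.860000 - 0.960000)/(7.248832 - (-2.070653))
       = 1.159967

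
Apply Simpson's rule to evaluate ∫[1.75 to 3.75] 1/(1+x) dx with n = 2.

f(x) = 1/(1+x)
a = 1.75, b = 3.75, n = 2
h = (b - a)/n = 1.000000

Simpson's rule: (h/3)[f(x₀) + 4f(x₁) + 2f(x₂) + ... + f(xₙ)]

x_0 = 1.7500, f(x_0) = 0.363636, coefficient = 1
x_1 = 2.7500, f(x_1) = 0.266667, coefficient = 4
x_2 = 3.7500, f(x_2) = 0.210526, coefficient = 1

I ≈ (1.000000/3) × 1.640829 = 0.546943
Exact value: 0.546544
Error: 0.000399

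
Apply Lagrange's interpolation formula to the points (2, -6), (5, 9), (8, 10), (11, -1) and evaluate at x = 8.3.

Lagrange interpolation formula:
P(x) = Σ yᵢ × Lᵢ(x)
where Lᵢ(x) = Π_{j≠i} (x - xⱼ)/(xᵢ - xⱼ)

L_0(8.3) = (8.3 - 5)/(2 - 5) × (8.3 - 8)/(2 - 8) × (8.3 - 11)/(2 - 11) = 0.016500
L_1(8.3) = (8.3 - 2)/(5 - 2) × (8.3 - 8)/(5 - 8) × (8.3 - 11)/(5 - 11) = -0.094500
L_2(8.3) = (8.3 - 2)/(8 - 2) × (8.3 - 5)/(8 - 5) × (8.3 - 11)/(8 - 11) = 1.039500
L_3(8.3) = (8.3 - 2)/(11 - 2) × (8.3 - 5)/(11 - 5) × (8.3 - 8)/(11 - 8) = 0.038500

P(8.3) = (-6)×L_0(8.3) + 9×L_1(8.3) + 10×L_2(8.3) + (-1)×L_3(8.3)
P(8.3) = 9.407000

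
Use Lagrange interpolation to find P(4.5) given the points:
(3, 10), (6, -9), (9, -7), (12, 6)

Lagrange interpolation formula:
P(x) = Σ yᵢ × Lᵢ(x)
where Lᵢ(x) = Π_{j≠i} (x - xⱼ)/(xᵢ - xⱼ)

L_0(4.5) = (4.5 - 6)/(3 - 6) × (4.5 - 9)/(3 - 9) × (4.5 - 12)/(3 - 12) = 0.312500
L_1(4.5) = (4.5 - 3)/(6 - 3) × (4.5 - 9)/(6 - 9) × (4.5 - 12)/(6 - 12) = 0.937500
L_2(4.5) = (4.5 - 3)/(9 - 3) × (4.5 - 6)/(9 - 6) × (4.5 - 12)/(9 - 12) = -0.312500
L_3(4.5) = (4.5 - 3)/(12 - 3) × (4.5 - 6)/(12 - 6) × (4.5 - 9)/(12 - 9) = 0.062500

P(4.5) = 10×L_0(4.5) + (-9)×L_1(4.5) + (-7)×L_2(4.5) + 6×L_3(4.5)
P(4.5) = -2.750000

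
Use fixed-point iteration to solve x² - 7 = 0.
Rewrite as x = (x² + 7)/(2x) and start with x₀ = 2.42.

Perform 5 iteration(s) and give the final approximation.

Equation: x² - 7 = 0
Fixed-point form: x = (x² + 7)/(2x)
x₀ = 2.42

x_1 = g(2.420000) = 2.656281
x_2 = g(2.656281) = 2.645772
x_3 = g(2.645772) = 2.645751
x_4 = g(2.645751) = 2.645751
x_5 = g(2.645751) = 2.645751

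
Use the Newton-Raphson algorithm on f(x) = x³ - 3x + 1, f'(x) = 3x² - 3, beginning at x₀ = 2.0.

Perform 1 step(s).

f(x) = x³ - 3x + 1
f'(x) = 3x² - 3
x₀ = 2.0

Newton-Raphson formula: x_{n+1} = x_n - f(x_n)/f'(x_n)

Iteration 1:
  f(2.000000) = 3.000000
  f'(2.000000) = 9.000000
  x_1 = 2.000000 - 3.000000/9.000000 = 1.666667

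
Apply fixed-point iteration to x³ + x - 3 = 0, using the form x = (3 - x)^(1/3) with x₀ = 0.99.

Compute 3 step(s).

Equation: x³ + x - 3 = 0
Fixed-point form: x = (3 - x)^(1/3)
x₀ = 0.99

x_1 = g(0.990000) = 1.262017
x_2 = g(1.262017) = 1.202306
x_3 = g(1.202306) = 1.215921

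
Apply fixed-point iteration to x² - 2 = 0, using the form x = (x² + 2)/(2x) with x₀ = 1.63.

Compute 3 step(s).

Equation: x² - 2 = 0
Fixed-point form: x = (x² + 2)/(2x)
x₀ = 1.63

x_1 = g(1.630000) = 1.428497
x_2 = g(1.428497) = 1.414285
x_3 = g(1.414285) = 1.414214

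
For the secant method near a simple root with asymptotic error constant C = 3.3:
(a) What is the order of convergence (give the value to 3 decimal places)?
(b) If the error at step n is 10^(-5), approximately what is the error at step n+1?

(a) Secant method has superlinear convergence with order φ = (1+√5)/2 ≈ 1.618.
    This means |e_{n+1}| ≈ C|e_n|^1.618.

(b) With |e_n| = 10^(-5) and C = 3.3:
    |e_{n+1}| ≈ 3.3 × (10^(-5))^1.618 = 3.3 × 10^(-8.09)

(a) ≈ 1.618 (golden ratio); (b) |e_{n+1}| ≈ 2.681e-08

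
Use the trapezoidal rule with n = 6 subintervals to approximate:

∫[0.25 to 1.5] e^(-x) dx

f(x) = e^(-x)
a = 0.25, b = 1.5, n = 6
h = (b - a)/n = 0.208333

Trapezoidal rule: (h/2)[f(x₀) + 2f(x₁) + 2f(x₂) + ... + f(xₙ)]

x_0 = 0.2500, f(x_0) = 0.778801, coefficient = 1
x_1 = 0.4583, f(x_1) = 0.632337, coefficient = 2
x_2 = 0.6667, f(x_2) = 0.513417, coefficient = 2
x_3 = 0.8750, f(x_3) = 0.416862, coefficient = 2
x_4 = 1.0833, f(x_4) = 0.338465, coefficient = 2
x_5 = 1.2917, f(x_5) = 0.274812, coefficient = 2
x_6 = 1.5000, f(x_6) = 0.223130, coefficient = 1

I ≈ (0.208333/2) × 5.353718 = 0.557679
Exact value: 0.555671
Error: 0.002008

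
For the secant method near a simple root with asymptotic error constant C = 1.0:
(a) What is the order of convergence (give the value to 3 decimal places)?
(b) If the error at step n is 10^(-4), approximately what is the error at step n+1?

(a) Secant method has superlinear convergence with order φ = (1+√5)/2 ≈ 1.618.
    This means |e_{n+1}| ≈ C|e_n|^1.618.

(b) With |e_n| = 10^(-4) and C = 1.0:
    |e_{n+1}| ≈ 1.0 × (10^(-4))^1.618 = 1.0 × 10^(-6.47)

(a) ≈ 1.618 (golden ratio); (b) |e_{n+1}| ≈ 3.372e-07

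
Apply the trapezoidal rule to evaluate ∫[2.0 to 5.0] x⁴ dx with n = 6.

f(x) = x⁴
a = 2.0, b = 5.0, n = 6
h = (b - a)/n = 0.500000

Trapezoidal rule: (h/2)[f(x₀) + 2f(x₁) + 2f(x₂) + ... + f(xₙ)]

x_0 = 2.0000, f(x_0) = 16.000000, coefficient = 1
x_1 = 2.5000, f(x_1) = 39.062500, coefficient = 2
x_2 = 3.0000, f(x_2) = 81.000000, coefficient = 2
x_3 = 3.5000, f(x_3) = 150.062500, coefficient = 2
x_4 = 4.0000, f(x_4) = 256.000000, coefficient = 2
x_5 = 4.5000, f(x_5) = 410.062500, coefficient = 2
x_6 = 5.0000, f(x_6) = 625.000000, coefficient = 1

I ≈ (0.500000/2) × 2513.375000 = 628.343750
Exact value: 618.600000
Error: 9.743750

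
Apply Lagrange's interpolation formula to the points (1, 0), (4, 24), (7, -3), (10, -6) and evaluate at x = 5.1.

Lagrange interpolation formula:
P(x) = Σ yᵢ × Lᵢ(x)
where Lᵢ(x) = Π_{j≠i} (x - xⱼ)/(xᵢ - xⱼ)

L_0(5.1) = (5.1 - 4)/(1 - 4) × (5.1 - 7)/(1 - 7) × (5.1 - 10)/(1 - 10) = -0.063216
L_1(5.1) = (5.1 - 1)/(4 - 1) × (5.1 - 7)/(4 - 7) × (5.1 - 10)/(4 - 10) = 0.706870
L_2(5.1) = (5.1 - 1)/(7 - 1) × (5.1 - 4)/(7 - 4) × (5.1 - 10)/(7 - 10) = 0.409241
L_3(5.1) = (5.1 - 1)/(10 - 1) × (5.1 - 4)/(10 - 4) × (5.1 - 7)/(10 - 7) = -0.052895

P(5.1) = 0×L_0(5.1) + 24×L_1(5.1) + (-3)×L_2(5.1) + (-6)×L_3(5.1)
P(5.1) = 16.054537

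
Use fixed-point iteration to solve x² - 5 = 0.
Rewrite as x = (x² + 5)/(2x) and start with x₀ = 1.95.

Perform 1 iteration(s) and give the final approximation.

Equation: x² - 5 = 0
Fixed-point form: x = (x² + 5)/(2x)
x₀ = 1.95

x_1 = g(1.950000) = 2.257051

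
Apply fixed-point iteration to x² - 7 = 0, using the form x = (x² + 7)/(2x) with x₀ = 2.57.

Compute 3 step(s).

Equation: x² - 7 = 0
Fixed-point form: x = (x² + 7)/(2x)
x₀ = 2.57

x_1 = g(2.570000) = 2.646868
x_2 = g(2.646868) = 2.645752
x_3 = g(2.645752) = 2.645751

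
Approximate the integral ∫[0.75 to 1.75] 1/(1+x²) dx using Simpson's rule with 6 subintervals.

f(x) = 1/(1+x²)
a = 0.75, b = 1.75, n = 6
h = (b - a)/n = 0.166667

Simpson's rule: (h/3)[f(x₀) + 4f(x₁) + 2f(x₂) + ... + f(xₙ)]

x_0 = 0.7500, f(x_0) = 0.640000, coefficient = 1
x_1 = 0.9167, f(x_1) = 0.543396, coefficient = 4
x_2 = 1.0833, f(x_2) = 0.460064, coefficient = 2
x_3 = 1.2500, f(x_3) = 0.390244, coefficient = 4
x_4 = 1.4167, f(x_4) = 0.332564, coefficient = 2
x_5 = 1.5833, f(x_5) = 0.285149, coefficient = 4
x_6 = 1.7500, f(x_6) = 0.246154, coefficient = 1

I ≈ (0.166667/3) × 7.346563 = 0.408142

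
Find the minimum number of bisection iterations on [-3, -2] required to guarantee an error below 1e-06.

We need (b-a)/2^n ≤ 1e-06
(-2 - (-3))/2^n ≤ 1e-06
1/2^n ≤ 1e-06
2^n ≥ 1000000
n ≥ log₂(1000000) = 19.93
n ≥ 20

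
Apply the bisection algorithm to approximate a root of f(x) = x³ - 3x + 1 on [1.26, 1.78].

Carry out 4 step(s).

f(x) = x³ - 3x + 1
Initial interval: [1.26, 1.78]

Iteration 1:
  c_1 = (1.260000 + 1.780000)/2 = 1.520000
  f(c_1) = f(1.520000) = -0.048192
  f(a) × f(c) ≥ 0, new interval: [1.520000, 1.780000]
Iteration 2:
  c_2 = (1.520000 + 1.780000)/2 = 1.650000
  f(c_2) = f(1.650000) = 0.542125
  f(a) × f(c) < 0, new interval: [1.520000, 1.650000]
Iteration 3:
  c_3 = (1.520000 + 1.650000)/2 = 1.585000
  f(c_3) = f(1.585000) = 0.226877
  f(a) × f(c) < 0, new interval: [1.520000, 1.585000]
Iteration 4:
  c_4 = (1.520000 + 1.585000)/2 = 1.552500
  f(c_4) = f(1.552500) = 0.084423
  f(a) × f(c) < 0, new interval: [1.520000, 1.552500]

After 4 iteration(s), the approximation is c_4 = 1.552500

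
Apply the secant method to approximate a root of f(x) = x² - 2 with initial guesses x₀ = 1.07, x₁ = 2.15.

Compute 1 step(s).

f(x) = x² - 2
x₀ = 1.07, x₁ = 2.15

Secant formula: x_{n+1} = x_n - f(x_n)(x_n - x_{n-1})/(f(x_n) - f(x_{n-1}))

Iteration 1:
  f(1.070000) = -0.855100
  f(2.150000) = 2.622500
  x_2 = 2.150000 - 2.622500×(2.150000 - 1.070000)/(2.622500 - (-0.855100))
       = 1.335559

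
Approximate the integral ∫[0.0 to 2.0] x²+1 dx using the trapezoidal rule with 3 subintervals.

f(x) = x²+1
a = 0.0, b = 2.0, n = 3
h = (b - a)/n = 0.666667

Trapezoidal rule: (h/2)[f(x₀) + 2f(x₁) + 2f(x₂) + ... + f(xₙ)]

x_0 = 0.0000, f(x_0) = 1.000000, coefficient = 1
x_1 = 0.6667, f(x_1) = 1.444444, coefficient = 2
x_2 = 1.3333, f(x_2) = 2.777778, coefficient = 2
x_3 = 2.0000, f(x_3) = 5.000000, coefficient = 1

I ≈ (0.666667/2) × 14.444444 = 4.814815
Exact value: 4.666667
Error: 0.148148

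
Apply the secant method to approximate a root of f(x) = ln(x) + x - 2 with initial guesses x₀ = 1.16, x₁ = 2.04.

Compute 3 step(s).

f(x) = ln(x) + x - 2
x₀ = 1.16, x₁ = 2.04

Secant formula: x_{n+1} = x_n - f(x_n)(x_n - x_{n-1})/(f(x_n) - f(x_{n-1}))

Iteration 1:
  f(1.160000) = -0.691580
  f(2.040000) = 0.752950
  x_2 = 2.040000 - 0.752950×(2.040000 - 1.160000)/(0.752950 - (-0.691580))
       = 1.581307
Iteration 2:
  f(2.040000) = 0.752950
  f(1.581307) = 0.039559
  x_3 = 1.581307 - 0.039559×(1.581307 - 2.040000)/(0.039559 - 0.752950)
       = 1.555872
Iteration 3:
  f(1.581307) = 0.039559
  f(1.555872) = -0.002092
  x_4 = 1.555872 - (-0.002092)×(1.555872 - 1.581307)/(-0.002092 - 0.039559)
       = 1.557149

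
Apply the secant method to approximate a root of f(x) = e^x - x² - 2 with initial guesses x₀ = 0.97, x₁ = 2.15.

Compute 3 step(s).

f(x) = e^x - x² - 2
x₀ = 0.97, x₁ = 2.15

Secant formula: x_{n+1} = x_n - f(x_n)(x_n - x_{n-1})/(f(x_n) - f(x_{n-1}))

Iteration 1:
  f(0.970000) = -0.302956
  f(2.150000) = 1.962358
  x_2 = 2.150000 - 1.962358×(2.150000 - 0.970000)/(1.962358 - (-0.302956))
       = 1.127809
Iteration 2:
  f(2.150000) = 1.962358
  f(1.127809) = -0.183072
  x_3 = 1.127809 - (-0.183072)×(1.127809 - 2.150000)/(-0.183072 - 1.962358)
       = 1.215034
Iteration 3:
  f(1.127809) = -0.183072
  f(1.215034) = -0.105899
  x_4 = 1.215034 - (-0.105899)×(1.215034 - 1.127809)/(-0.105899 - (-0.183072))
       = 1.334727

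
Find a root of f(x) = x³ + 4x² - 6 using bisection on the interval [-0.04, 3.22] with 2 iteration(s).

f(x) = x³ + 4x² - 6
Initial interval: [-0.04, 3.22]

Iteration 1:
  c_1 = (-0.040000 + 3.220000)/2 = 1.590000
  f(c_1) = f(1.590000) = 8.132079
  f(a) × f(c) < 0, new interval: [-0.040000, 1.590000]
Iteration 2:
  c_2 = (-0.040000 + 1.590000)/2 = 0.775000
  f(c_2) = f(0.775000) = -3.132016
  f(a) × f(c) ≥ 0, new interval: [0.775000, 1.590000]

After 2 iteration(s), the approximation is c_2 = 0.775000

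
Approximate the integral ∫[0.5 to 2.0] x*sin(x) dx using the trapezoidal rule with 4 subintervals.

f(x) = x*sin(x)
a = 0.5, b = 2.0, n = 4
h = (b - a)/n = 0.375000

Trapezoidal rule: (h/2)[f(x₀) + 2f(x₁) + 2f(x₂) + ... + f(xₙ)]

x_0 = 0.5000, f(x_0) = 0.239713, coefficient = 1
x_1 = 0.8750, f(x_1) = 0.671601, coefficient = 2
x_2 = 1.2500, f(x_2) = 1.186231, coefficient = 2
x_3 = 1.6250, f(x_3) = 1.622613, coefficient = 2
x_4 = 2.0000, f(x_4) = 1.818595, coefficient = 1

I ≈ (0.375000/2) × 9.019197 = 1.691099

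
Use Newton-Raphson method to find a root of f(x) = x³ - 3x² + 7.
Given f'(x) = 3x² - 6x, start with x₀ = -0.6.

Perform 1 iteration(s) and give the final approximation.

f(x) = x³ - 3x² + 7
f'(x) = 3x² - 6x
x₀ = -0.6

Newton-Raphson formula: x_{n+1} = x_n - f(x_n)/f'(x_n)

Iteration 1:
  f(-0.600000) = 5.704000
  f'(-0.600000) = 4.680000
  x_1 = -0.600000 - 5.704000/4.680000 = -1.818803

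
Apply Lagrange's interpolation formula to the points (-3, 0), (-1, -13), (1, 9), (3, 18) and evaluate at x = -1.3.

Lagrange interpolation formula:
P(x) = Σ yᵢ × Lᵢ(x)
where Lᵢ(x) = Π_{j≠i} (x - xⱼ)/(xᵢ - xⱼ)

L_0(-1.3) = (-1.3 - (-1))/(-3 - (-1)) × (-1.3 - 1)/(-3 - 1) × (-1.3 - 3)/(-3 - 3) = 0.061813
L_1(-1.3) = (-1.3 - (-3))/(-1 - (-3)) × (-1.3 - 1)/(-1 - 1) × (-1.3 - 3)/(-1 - 3) = 1.050812
L_2(-1.3) = (-1.3 - (-3))/(1 - (-3)) × (-1.3 - (-1))/(1 - (-1)) × (-1.3 - 3)/(1 - 3) = -0.137063
L_3(-1.3) = (-1.3 - (-3))/(3 - (-3)) × (-1.3 - (-1))/(3 - (-1)) × (-1.3 - 1)/(3 - 1) = 0.024438

P(-1.3) = 0×L_0(-1.3) + (-13)×L_1(-1.3) + 9×L_2(-1.3) + 18×L_3(-1.3)
P(-1.3) = -14.454250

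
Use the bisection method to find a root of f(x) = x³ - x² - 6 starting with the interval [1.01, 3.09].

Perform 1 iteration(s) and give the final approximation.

f(x) = x³ - x² - 6
Initial interval: [1.01, 3.09]

Iteration 1:
  c_1 = (1.010000 + 3.090000)/2 = 2.050000
  f(c_1) = f(2.050000) = -1.587375
  f(a) × f(c) ≥ 0, new interval: [2.050000, 3.090000]

After 1 iteration(s), the approximation is c_1 = 2.050000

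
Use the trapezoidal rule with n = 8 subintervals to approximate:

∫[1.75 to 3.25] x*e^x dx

f(x) = x*e^x
a = 1.75, b = 3.25, n = 8
h = (b - a)/n = 0.187500

Trapezoidal rule: (h/2)[f(x₀) + 2f(x₁) + 2f(x₂) + ... + f(xₙ)]

x_0 = 1.7500, f(x_0) = 10.070555, coefficient = 1
x_1 = 1.9375, f(x_1) = 13.448916, coefficient = 2
x_2 = 2.1250, f(x_2) = 17.792407, coefficient = 2
x_3 = 2.3125, f(x_3) = 23.355423, coefficient = 2
x_4 = 2.5000, f(x_4) = 30.456235, coefficient = 2
x_5 = 2.6875, f(x_5) = 39.492524, coefficient = 2
x_6 = 2.8750, f(x_6) = 50.960594, coefficient = 2
x_7 = 3.0625, f(x_7) = 65.479137, coefficient = 2
x_8 = 3.2500, f(x_8) = 83.818605, coefficient = 1

I ≈ (0.187500/2) × 575.859632 = 53.986840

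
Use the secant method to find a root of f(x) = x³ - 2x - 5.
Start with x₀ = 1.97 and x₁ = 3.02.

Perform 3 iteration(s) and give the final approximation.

f(x) = x³ - 2x - 5
x₀ = 1.97, x₁ = 3.02

Secant formula: x_{n+1} = x_n - f(x_n)(x_n - x_{n-1})/(f(x_n) - f(x_{n-1}))

Iteration 1:
  f(1.970000) = -1.294627
  f(3.020000) = 16.503608
  x_2 = 3.020000 - 16.503608×(3.020000 - 1.970000)/(16.503608 - (-1.294627))
       = 2.046376
Iteration 2:
  f(3.020000) = 16.503608
  f(2.046376) = -0.523236
  x_3 = 2.046376 - (-0.523236)×(2.046376 - 3.020000)/(-0.523236 - 16.503608)
       = 2.076296
Iteration 3:
  f(2.046376) = -0.523236
  f(2.076296) = -0.201675
  x_4 = 2.076296 - (-0.201675)×(2.076296 - 2.046376)/(-0.201675 - (-0.523236))
       = 2.095060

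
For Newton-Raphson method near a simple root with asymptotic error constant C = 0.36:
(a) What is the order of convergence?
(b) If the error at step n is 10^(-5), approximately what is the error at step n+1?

(a) Newton-Raphson has quadratic (order 2) convergence near simple roots.
    This means |e_{n+1}| ≈ C|e_n|².

(b) With |e_n| = 10^(-5) and C = 0.36:
    |e_{n+1}| ≈ 0.36 × (10^(-5))² = 0.36 × 10^(-10)

(a) 2 (quadratic); (b) |e_{n+1}| ≈ 3.600e-11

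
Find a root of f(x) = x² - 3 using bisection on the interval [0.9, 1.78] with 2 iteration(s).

f(x) = x² - 3
Initial interval: [0.9, 1.78]

Iteration 1:
  c_1 = (0.900000 + 1.780000)/2 = 1.340000
  f(c_1) = f(1.340000) = -1.204400
  f(a) × f(c) ≥ 0, new interval: [1.340000, 1.780000]
Iteration 2:
  c_2 = (1.340000 + 1.780000)/2 = 1.560000
  f(c_2) = f(1.560000) = -0.566400
  f(a) × f(c) ≥ 0, new interval: [1.560000, 1.780000]

After 2 iteration(s), the approximation is c_2 = 1.560000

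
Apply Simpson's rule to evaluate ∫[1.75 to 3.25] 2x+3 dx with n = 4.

f(x) = 2x+3
a = 1.75, b = 3.25, n = 4
h = (b - a)/n = 0.375000

Simpson's rule: (h/3)[f(x₀) + 4f(x₁) + 2f(x₂) + ... + f(xₙ)]

x_0 = 1.7500, f(x_0) = 6.500000, coefficient = 1
x_1 = 2.1250, f(x_1) = 7.250000, coefficient = 4
x_2 = 2.5000, f(x_2) = 8.000000, coefficient = 2
x_3 = 2.8750, f(x_3) = 8.750000, coefficient = 4
x_4 = 3.2500, f(x_4) = 9.500000, coefficient = 1

I ≈ (0.375000/3) × 96.000000 = 12.000000
Exact value: 12.000000
Error: 0.000000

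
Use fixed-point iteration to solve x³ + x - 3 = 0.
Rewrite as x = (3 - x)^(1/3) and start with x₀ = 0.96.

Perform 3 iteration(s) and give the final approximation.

Equation: x³ + x - 3 = 0
Fixed-point form: x = (3 - x)^(1/3)
x₀ = 0.96

x_1 = g(0.960000) = 1.268265
x_2 = g(1.268265) = 1.200864
x_3 = g(1.200864) = 1.216246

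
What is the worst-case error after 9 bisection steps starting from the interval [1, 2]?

Bisection error bound: |error| ≤ (b-a)/2^n
|error| ≤ (2 - 1)/2^9 = 1/2^9
|error| ≤ 0.0019531250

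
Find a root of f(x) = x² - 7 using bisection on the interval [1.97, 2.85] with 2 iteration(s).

f(x) = x² - 7
Initial interval: [1.97, 2.85]

Iteration 1:
  c_1 = (1.970000 + 2.850000)/2 = 2.410000
  f(c_1) = f(2.410000) = -1.191900
  f(a) × f(c) ≥ 0, new interval: [2.410000, 2.850000]
Iteration 2:
  c_2 = (2.410000 + 2.850000)/2 = 2.630000
  f(c_2) = f(2.630000) = -0.083100
  f(a) × f(c) ≥ 0, new interval: [2.630000, 2.850000]

After 2 iteration(s), the approximation is c_2 = 2.630000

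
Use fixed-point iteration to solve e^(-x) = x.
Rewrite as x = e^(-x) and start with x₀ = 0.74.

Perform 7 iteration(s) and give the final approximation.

Equation: e^(-x) = x
Fixed-point form: x = e^(-x)
x₀ = 0.74

x_1 = g(0.740000) = 0.477114
x_2 = g(0.477114) = 0.620572
x_3 = g(0.620572) = 0.537637
x_4 = g(0.537637) = 0.584127
x_5 = g(0.584127) = 0.557592
x_6 = g(0.557592) = 0.572586
x_7 = g(0.572586) = 0.564065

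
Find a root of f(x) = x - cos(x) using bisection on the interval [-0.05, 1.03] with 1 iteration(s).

f(x) = x - cos(x)
Initial interval: [-0.05, 1.03]

Iteration 1:
  c_1 = (-0.050000 + 1.030000)/2 = 0.490000
  f(c_1) = f(0.490000) = -0.392333
  f(a) × f(c) ≥ 0, new interval: [0.490000, 1.030000]

After 1 iteration(s), the approximation is c_1 = 0.490000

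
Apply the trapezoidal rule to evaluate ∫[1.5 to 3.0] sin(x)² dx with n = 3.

f(x) = sin(x)²
a = 1.5, b = 3.0, n = 3
h = (b - a)/n = 0.500000

Trapezoidal rule: (h/2)[f(x₀) + 2f(x₁) + 2f(x₂) + ... + f(xₙ)]

x_0 = 1.5000, f(x_0) = 0.994996, coefficient = 1
x_1 = 2.0000, f(x_1) = 0.826822, coefficient = 2
x_2 = 2.5000, f(x_2) = 0.358169, coefficient = 2
x_3 = 3.0000, f(x_3) = 0.019915, coefficient = 1

I ≈ (0.500000/2) × 3.384893 = 0.846223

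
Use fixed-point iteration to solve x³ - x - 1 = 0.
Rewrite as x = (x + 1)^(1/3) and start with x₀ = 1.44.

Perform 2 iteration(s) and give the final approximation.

Equation: x³ - x - 1 = 0
Fixed-point form: x = (x + 1)^(1/3)
x₀ = 1.44

x_1 = g(1.440000) = 1.346263
x_2 = g(1.346263) = 1.328798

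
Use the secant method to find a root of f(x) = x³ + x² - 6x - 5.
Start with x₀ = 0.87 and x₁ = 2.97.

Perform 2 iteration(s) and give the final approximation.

f(x) = x³ + x² - 6x - 5
x₀ = 0.87, x₁ = 2.97

Secant formula: x_{n+1} = x_n - f(x_n)(x_n - x_{n-1})/(f(x_n) - f(x_{n-1}))

Iteration 1:
  f(0.870000) = -8.804597
  f(2.970000) = 12.198973
  x_2 = 2.970000 - 12.198973×(2.970000 - 0.870000)/(12.198973 - (-8.804597))
       = 1.750310
Iteration 2:
  f(2.970000) = 12.198973
  f(1.750310) = -7.076051
  x_3 = 1.750310 - (-7.076051)×(1.750310 - 2.970000)/(-7.076051 - 12.198973)
       = 2.198070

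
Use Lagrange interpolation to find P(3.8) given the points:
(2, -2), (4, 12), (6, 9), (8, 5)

Lagrange interpolation formula:
P(x) = Σ yᵢ × Lᵢ(x)
where Lᵢ(x) = Π_{j≠i} (x - xⱼ)/(xᵢ - xⱼ)

L_0(3.8) = (3.8 - 4)/(2 - 4) × (3.8 - 6)/(2 - 6) × (3.8 - 8)/(2 - 8) = 0.038500
L_1(3.8) = (3.8 - 2)/(4 - 2) × (3.8 - 6)/(4 - 6) × (3.8 - 8)/(4 - 8) = 1.039500
L_2(3.8) = (3.8 - 2)/(6 - 2) × (3.8 - 4)/(6 - 4) × (3.8 - 8)/(6 - 8) = -0.094500
L_3(3.8) = (3.8 - 2)/(8 - 2) × (3.8 - 4)/(8 - 4) × (3.8 - 6)/(8 - 6) = 0.016500

P(3.8) = (-2)×L_0(3.8) + 12×L_1(3.8) + 9×L_2(3.8) + 5×L_3(3.8)
P(3.8) = 11.629000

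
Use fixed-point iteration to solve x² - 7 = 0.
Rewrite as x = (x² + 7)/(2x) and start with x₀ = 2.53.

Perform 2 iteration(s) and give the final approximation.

Equation: x² - 7 = 0
Fixed-point form: x = (x² + 7)/(2x)
x₀ = 2.53

x_1 = g(2.530000) = 2.648399
x_2 = g(2.648399) = 2.645753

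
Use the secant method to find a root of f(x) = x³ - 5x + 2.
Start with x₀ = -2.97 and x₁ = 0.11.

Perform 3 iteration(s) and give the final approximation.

f(x) = x³ - 5x + 2
x₀ = -2.97, x₁ = 0.11

Secant formula: x_{n+1} = x_n - f(x_n)(x_n - x_{n-1})/(f(x_n) - f(x_{n-1}))

Iteration 1:
  f(-2.970000) = -9.348073
  f(0.110000) = 1.451331
  x_2 = 0.110000 - 1.451331×(0.110000 - (-2.970000))/(1.451331 - (-9.348073))
       = -0.303921
Iteration 2:
  f(0.110000) = 1.451331
  f(-0.303921) = 3.491532
  x_3 = -0.303921 - 3.491532×(-0.303921 - 0.110000)/(3.491532 - 1.451331)
       = 0.404450
Iteration 3:
  f(-0.303921) = 3.491532
  f(0.404450) = 0.043912
  x_4 = 0.404450 - 0.043912×(0.404450 - (-0.303921))/(0.043912 - 3.491532)
       = 0.413472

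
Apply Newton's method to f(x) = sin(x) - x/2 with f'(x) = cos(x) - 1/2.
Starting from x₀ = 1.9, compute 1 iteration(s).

f(x) = sin(x) - x/2
f'(x) = cos(x) - 1/2
x₀ = 1.9

Newton-Raphson formula: x_{n+1} = x_n - f(x_n)/f'(x_n)

Iteration 1:
  f(1.900000) = -0.003700
  f'(1.900000) = -0.823290
  x_1 = 1.900000 - (-0.003700)/(-0.823290) = 1.895506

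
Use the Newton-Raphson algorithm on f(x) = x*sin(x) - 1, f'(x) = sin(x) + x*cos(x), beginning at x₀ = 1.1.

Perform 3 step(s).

f(x) = x*sin(x) - 1
f'(x) = sin(x) + x*cos(x)
x₀ = 1.1

Newton-Raphson formula: x_{n+1} = x_n - f(x_n)/f'(x_n)

Iteration 1:
  f(1.100000) = -0.019672
  f'(1.100000) = 1.390163
  x_1 = 1.100000 - (-0.019672)/1.390163 = 1.114151
Iteration 2:
  f(1.114151) = -0.000009
  f'(1.114151) = 1.388810
  x_2 = 1.114151 - (-0.000009)/1.388810 = 1.114157
Iteration 3:
  f(1.114157) = 0.000000
  f'(1.114157) = 1.388809
  x_3 = 1.114157 - 0.000000/1.388809 = 1.114157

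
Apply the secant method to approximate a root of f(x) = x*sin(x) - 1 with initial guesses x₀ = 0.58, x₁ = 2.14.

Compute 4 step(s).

f(x) = x*sin(x) - 1
x₀ = 0.58, x₁ = 2.14

Secant formula: x_{n+1} = x_n - f(x_n)(x_n - x_{n-1})/(f(x_n) - f(x_{n-1}))

Iteration 1:
  f(0.580000) = -0.682146
  f(2.140000) = 0.802587
  x_2 = 2.140000 - 0.802587×(2.140000 - 0.580000)/(0.802587 - (-0.682146))
       = 1.296727
Iteration 2:
  f(2.140000) = 0.802587
  f(1.296727) = 0.248330
  x_3 = 1.296727 - 0.248330×(1.296727 - 2.140000)/(0.248330 - 0.802587)
       = 0.918907
Iteration 3:
  f(1.296727) = 0.248330
  f(0.918907) = -0.269525
  x_4 = 0.918907 - (-0.269525)×(0.918907 - 1.296727)/(-0.269525 - 0.248330)
       = 1.115549
Iteration 4:
  f(0.918907) = -0.269525
  f(1.115549) = 0.001933
  x_5 = 1.115549 - 0.001933×(1.115549 - 0.918907)/(0.001933 - (-0.269525))
       = 1.114149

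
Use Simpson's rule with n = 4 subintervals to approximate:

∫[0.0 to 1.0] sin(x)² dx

f(x) = sin(x)²
a = 0.0, b = 1.0, n = 4
h = (b - a)/n = 0.250000

Simpson's rule: (h/3)[f(x₀) + 4f(x₁) + 2f(x₂) + ... + f(xₙ)]

x_0 = 0.0000, f(x_0) = 0.000000, coefficient = 1
x_1 = 0.2500, f(x_1) = 0.061209, coefficient = 4
x_2 = 0.5000, f(x_2) = 0.229849, coefficient = 2
x_3 = 0.7500, f(x_3) = 0.464631, coefficient = 4
x_4 = 1.0000, f(x_4) = 0.708073, coefficient = 1

I ≈ (0.250000/3) × 3.271132 = 0.272594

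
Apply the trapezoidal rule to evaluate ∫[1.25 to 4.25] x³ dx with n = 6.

f(x) = x³
a = 1.25, b = 4.25, n = 6
h = (b - a)/n = 0.500000

Trapezoidal rule: (h/2)[f(x₀) + 2f(x₁) + 2f(x₂) + ... + f(xₙ)]

x_0 = 1.2500, f(x_0) = 1.953125, coefficient = 1
x_1 = 1.7500, f(x_1) = 5.359375, coefficient = 2
x_2 = 2.2500, f(x_2) = 11.390625, coefficient = 2
x_3 = 2.7500, f(x_3) = 20.796875, coefficient = 2
x_4 = 3.2500, f(x_4) = 34.328125, coefficient = 2
x_5 = 3.7500, f(x_5) = 52.734375, coefficient = 2
x_6 = 4.2500, f(x_6) = 76.765625, coefficient = 1

I ≈ (0.500000/2) × 327.937500 = 81.984375
Exact value: 80.953125
Error: 1.031250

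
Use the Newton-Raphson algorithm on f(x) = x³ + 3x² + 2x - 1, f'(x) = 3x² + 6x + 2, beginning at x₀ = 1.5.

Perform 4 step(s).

f(x) = x³ + 3x² + 2x - 1
f'(x) = 3x² + 6x + 2
x₀ = 1.5

Newton-Raphson formula: x_{n+1} = x_n - f(x_n)/f'(x_n)

Iteration 1:
  f(1.500000) = 12.125000
  f'(1.500000) = 17.750000
  x_1 = 1.500000 - 12.125000/17.750000 = 0.816901
Iteration 2:
  f(0.816901) = 3.180928
  f'(0.816901) = 8.903392
  x_2 = 0.816901 - 3.180928/8.903392 = 0.459630
Iteration 3:
  f(0.459630) = 0.650140
  f'(0.459630) = 5.391559
  x_3 = 0.459630 - 0.650140/5.391559 = 0.339045
Iteration 4:
  f(0.339045) = 0.061919
  f'(0.339045) = 4.379125
  x_4 = 0.339045 - 0.061919/4.379125 = 0.324906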